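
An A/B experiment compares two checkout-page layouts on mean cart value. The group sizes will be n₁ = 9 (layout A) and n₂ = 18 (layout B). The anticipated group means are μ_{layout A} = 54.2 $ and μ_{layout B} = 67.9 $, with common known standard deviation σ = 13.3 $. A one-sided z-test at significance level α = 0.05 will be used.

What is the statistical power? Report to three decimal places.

Power ≈ 0.810

Standardized effect: d = |μ_{layout A} − μ_{layout B}| / σ = |54.2 − 67.9| / 13.3 = 1.0301
Noncentrality parameter: λ = d / √(1/n₁ + 1/n₂) = 1.0301 / √(1/9 + 1/18) = 2.5232
One-sided α = 0.05 → critical value z_{0.05} = 1.645.
Power = Φ(λ − 1.645) = Φ(0.878) = 0.8101.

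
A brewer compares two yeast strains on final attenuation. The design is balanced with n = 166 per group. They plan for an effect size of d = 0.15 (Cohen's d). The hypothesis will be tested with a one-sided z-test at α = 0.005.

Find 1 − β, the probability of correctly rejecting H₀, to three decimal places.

Noncentrality parameter: λ = d·√(n/2) = 0.15 × √(166/2) = 1.3666
One-sided α = 0.005 → critical value z_{0.005} = 2.576.
Power = Φ(λ − 2.576) = Φ(-1.209) = 0.1133.

Power ≈ 0.113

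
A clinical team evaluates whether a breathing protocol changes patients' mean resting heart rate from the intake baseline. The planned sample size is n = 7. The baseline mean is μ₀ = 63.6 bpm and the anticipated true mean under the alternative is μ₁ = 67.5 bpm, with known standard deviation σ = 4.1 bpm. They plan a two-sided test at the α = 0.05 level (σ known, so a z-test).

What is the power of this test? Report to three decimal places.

Power ≈ 0.711

Standardized effect: d = |μ₁ − μ₀| / σ = |67.5 − 63.6| / 4.1 = 0.9512
Noncentrality parameter: δ = d·√n = 0.9512 × √7 = 2.5167
Two-sided α = 0.05 → critical value z_{0.025} = 1.960.
Power = Φ(δ − 1.960) + Φ(−δ − 1.960) = Φ(0.557) + Φ(-4.477) = 0.7111 + 0.0000 = 0.7111.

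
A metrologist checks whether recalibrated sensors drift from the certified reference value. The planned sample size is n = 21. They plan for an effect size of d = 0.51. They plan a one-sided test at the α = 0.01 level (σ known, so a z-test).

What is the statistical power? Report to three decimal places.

Noncentrality parameter: δ = d·√n = 0.51 × √21 = 2.3371
Critical value for a one-sided test at α = 0.01: z_α = 2.326.
Power = P(Z > 2.326 − δ) = Φ(0.011) = 0.5043.

Power ≈ 0.504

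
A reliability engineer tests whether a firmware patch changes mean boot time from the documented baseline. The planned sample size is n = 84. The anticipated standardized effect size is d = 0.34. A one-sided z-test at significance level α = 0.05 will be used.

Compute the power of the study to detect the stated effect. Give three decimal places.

Noncentrality parameter: δ = d·√n = 0.34 × √84 = 3.1162
One-sided α = 0.05 → critical value z_{0.05} = 1.645.
Power = P(Z > 1.645 − δ) = Φ(1.471) = 0.9294.

Power ≈ 0.929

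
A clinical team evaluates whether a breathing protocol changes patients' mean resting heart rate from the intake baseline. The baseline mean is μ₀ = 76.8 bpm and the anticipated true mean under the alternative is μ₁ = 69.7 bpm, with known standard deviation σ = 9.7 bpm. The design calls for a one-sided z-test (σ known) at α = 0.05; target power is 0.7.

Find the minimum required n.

Standardized effect: d = |μ₁ − μ₀| / σ = |69.7 − 76.8| / 9.7 = 0.7320
For power 0.7 need Φ(δ − z_{0.05}) = 0.7, so δ = z_{0.05} + z_{0.30} = 1.645 + 0.524 = 2.169.
δ = d·√n ⇒ n = (δ/d)² = (2.169 / 0.7320)² = 8.78.
Round up to the next whole unit.

n = 9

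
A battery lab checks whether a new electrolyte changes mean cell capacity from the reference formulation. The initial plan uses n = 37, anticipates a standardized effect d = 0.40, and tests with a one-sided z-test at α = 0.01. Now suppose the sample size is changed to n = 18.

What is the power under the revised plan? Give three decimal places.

With n = 18: δ = d·√n = 0.40 × √18 = 1.6971. Critical value z_{0.01} = 2.326.
Revised power = Φ(δ − 2.326) = Φ(-0.629) = 0.2646.

Power ≈ 0.265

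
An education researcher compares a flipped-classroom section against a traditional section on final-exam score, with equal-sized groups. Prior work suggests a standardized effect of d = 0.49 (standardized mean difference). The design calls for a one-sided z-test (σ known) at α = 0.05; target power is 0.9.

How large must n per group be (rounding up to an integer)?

n = 72 per group

Set Φ(δ − 1.645) = 0.9; then δ − 1.645 = Φ⁻¹(0.9) = 1.282, giving δ = 2.926.
δ = d·√(n/2) ⇒ n = 2(δ/d)² = 2 × (2.926 / 0.49)² = 71.34.
Rounding up, n = 72 per group.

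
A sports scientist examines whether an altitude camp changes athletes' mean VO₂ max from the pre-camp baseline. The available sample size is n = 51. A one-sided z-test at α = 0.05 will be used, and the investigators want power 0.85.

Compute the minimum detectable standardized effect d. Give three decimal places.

Need Φ(δ − 1.645) = 0.85, so δ = 1.645 + 1.036 = 2.681.
δ = d·√n ⇒ d = δ/√n = 2.681/√51 = 0.3755.

d ≈ 0.375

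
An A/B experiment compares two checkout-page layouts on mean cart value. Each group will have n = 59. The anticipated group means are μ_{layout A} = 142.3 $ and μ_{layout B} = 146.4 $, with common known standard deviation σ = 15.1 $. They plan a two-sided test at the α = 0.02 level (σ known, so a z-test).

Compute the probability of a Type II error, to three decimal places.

Standardized effect: d = |μ_{layout A} − μ_{layout B}| / σ = |142.3 − 146.4| / 15.1 = 0.2715
Noncentrality parameter: δ = d·√(n/2) = 0.2715 × √(59/2) = 1.4747
Critical value for a two-sided test at α = 0.02: z_{α/2} = 2.326.
Power = Φ(δ − 2.326) + Φ(−δ − 2.326) = Φ(-0.852) + Φ(-3.801) = 0.1972 + 0.0001 = 0.1973.
Type II error: β = 1 − power = 1 − 0.1973 = 0.8027.

β ≈ 0.803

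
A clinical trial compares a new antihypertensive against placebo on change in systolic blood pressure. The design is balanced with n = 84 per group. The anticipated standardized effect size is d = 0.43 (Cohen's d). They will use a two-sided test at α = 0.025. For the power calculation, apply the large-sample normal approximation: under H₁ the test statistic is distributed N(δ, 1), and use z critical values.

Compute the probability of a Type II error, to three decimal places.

β ≈ 0.293

Noncentrality parameter: δ = d·√(n/2) = 0.43 × √(84/2) = 2.7867
Critical value for a two-sided test at α = 0.025: z_{α/2} = 2.241.
Power = Φ(δ − 2.241) + Φ(−δ − 2.241) = Φ(0.545) + Φ(-5.028) = 0.7072 + 0.0000 = 0.7072.
Type II error: β = 1 − power = 1 − 0.7072 = 0.2928.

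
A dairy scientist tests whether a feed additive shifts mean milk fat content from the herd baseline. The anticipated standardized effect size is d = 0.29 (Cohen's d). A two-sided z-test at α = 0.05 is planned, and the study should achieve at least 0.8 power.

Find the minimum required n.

For power 0.8 need Φ(δ − z_{0.025}) = 0.8, so δ = z_{0.025} + z_{0.20} = 1.960 + 0.842 = 2.802.
(For δ > 0 the lower-tail rejection region contributes negligibly to power, so the one-term inversion is standard.)
δ = d·√n ⇒ n = (δ/d)² = (2.802 / 0.29)² = 93.33.
Rounding up, n = 94.

n = 94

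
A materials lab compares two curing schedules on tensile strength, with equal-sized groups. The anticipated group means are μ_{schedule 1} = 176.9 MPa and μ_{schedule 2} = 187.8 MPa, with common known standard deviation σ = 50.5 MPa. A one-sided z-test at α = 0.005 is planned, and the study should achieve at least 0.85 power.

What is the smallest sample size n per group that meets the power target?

Standardized effect: d = |μ_{schedule 1} − μ_{schedule 2}| / σ = |176.9 − 187.8| / 50.5 = 0.2158
For power 0.85 need Φ(δ − z_{0.005}) = 0.85, so δ = z_{0.005} + z_{0.15} = 2.576 + 1.036 = 3.612.
δ = d·√(n/2) ⇒ n = 2(δ/d)² = 2 × (3.612 / 0.2158)² = 560.17.
Rounding up, n = 561 per group.

n = 561 per group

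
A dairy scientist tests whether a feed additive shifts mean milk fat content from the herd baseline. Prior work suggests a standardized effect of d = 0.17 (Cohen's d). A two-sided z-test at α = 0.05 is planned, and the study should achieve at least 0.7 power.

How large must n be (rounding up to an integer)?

For power 0.7 need Φ(δ − z_{0.025}) = 0.7, so δ = z_{0.025} + z_{0.30} = 1.960 + 0.524 = 2.484.
(The Φ(−δ − z_{α/2}) term is vanishingly small for δ > 0 and is dropped in the standard sample-size formula.)
δ = d·√n ⇒ n = (δ/d)² = (2.484 / 0.17)² = 213.57.
Rounding up, n = 214.

n = 214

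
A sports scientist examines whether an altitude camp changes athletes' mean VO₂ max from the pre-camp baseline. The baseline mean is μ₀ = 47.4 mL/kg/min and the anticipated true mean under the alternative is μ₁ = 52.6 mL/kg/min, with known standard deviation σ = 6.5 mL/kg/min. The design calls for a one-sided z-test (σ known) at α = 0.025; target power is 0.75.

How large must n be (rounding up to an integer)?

n = 11

Standardized effect: d = |μ₁ − μ₀| / σ = |52.6 − 47.4| / 6.5 = 0.8000
Set Φ(δ − 1.960) = 0.75; then δ − 1.960 = Φ⁻¹(0.75) = 0.674, giving δ = 2.634.
δ = d·√n ⇒ n = (δ/d)² = (2.634 / 0.8000)² = 10.84.
Rounding up, n = 11.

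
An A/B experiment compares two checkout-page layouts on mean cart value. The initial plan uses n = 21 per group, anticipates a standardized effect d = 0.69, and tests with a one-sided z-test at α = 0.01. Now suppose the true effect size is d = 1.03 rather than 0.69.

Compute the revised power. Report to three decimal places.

With d = 1.03: δ = d·√(n/2) = 1.03 × √(21/2) = 3.3376. Critical value z_{0.01} = 2.326.
Revised power = Φ(δ − 2.326) = Φ(1.011) = 0.8440.

Power ≈ 0.844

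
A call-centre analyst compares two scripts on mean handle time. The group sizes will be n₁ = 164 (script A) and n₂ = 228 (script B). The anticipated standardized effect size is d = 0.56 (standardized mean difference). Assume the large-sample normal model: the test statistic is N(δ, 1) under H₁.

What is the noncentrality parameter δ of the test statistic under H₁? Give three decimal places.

δ ≈ 5.469

δ = d / √(1/n₁ + 1/n₂) = 0.56 / √(1/164 + 1/228) = 5.4693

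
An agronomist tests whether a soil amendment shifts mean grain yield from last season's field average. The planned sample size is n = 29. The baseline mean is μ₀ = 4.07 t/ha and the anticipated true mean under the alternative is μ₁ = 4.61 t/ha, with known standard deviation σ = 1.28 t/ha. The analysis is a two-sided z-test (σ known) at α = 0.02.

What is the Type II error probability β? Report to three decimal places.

Standardized effect: d = |μ₁ − μ₀| / σ = |4.61 − 4.07| / 1.28 = 0.4219
Noncentrality parameter: δ = d·√n = 0.4219 × √29 = 2.2719
Two-sided α = 0.02 → critical value z_{0.01} = 2.326.
Power = Φ(δ − 2.326) + Φ(−δ − 2.326) = Φ(-0.054) + Φ(-4.598) = 0.4783 + 0.0000 = 0.4783.
Type II error: β = 1 − power = 1 − 0.4783 = 0.5217.

β ≈ 0.522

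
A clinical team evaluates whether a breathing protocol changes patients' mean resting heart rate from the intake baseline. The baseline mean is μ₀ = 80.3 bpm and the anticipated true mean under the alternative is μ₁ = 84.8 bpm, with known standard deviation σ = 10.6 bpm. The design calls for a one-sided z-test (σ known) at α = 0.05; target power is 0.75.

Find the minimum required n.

n = 30

Standardized effect: d = |μ₁ − μ₀| / σ = |84.8 − 80.3| / 10.6 = 0.4245
Set Φ(δ − 1.645) = 0.75; then δ − 1.645 = Φ⁻¹(0.75) = 0.674, giving δ = 2.319.
δ = d·√n ⇒ n = (δ/d)² = (2.319 / 0.4245)² = 29.85.
Rounding up, n = 30.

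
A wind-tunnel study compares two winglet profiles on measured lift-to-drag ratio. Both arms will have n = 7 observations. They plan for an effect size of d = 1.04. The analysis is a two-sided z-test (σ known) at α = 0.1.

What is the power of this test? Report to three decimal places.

Power ≈ 0.618

Noncentrality parameter: λ = d·√(n/2) = 1.04 × √(7/2) = 1.9457
Critical value for a two-sided test at α = 0.1: z_{α/2} = 1.645.
Power = Φ(λ − 1.645) + Φ(−λ − 1.645) = Φ(0.301) + Φ(-3.591) = 0.6182 + 0.0002 = 0.6184.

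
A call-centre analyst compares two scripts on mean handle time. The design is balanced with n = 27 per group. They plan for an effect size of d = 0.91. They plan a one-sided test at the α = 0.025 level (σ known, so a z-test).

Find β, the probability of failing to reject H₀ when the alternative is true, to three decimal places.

β ≈ 0.083

Noncentrality parameter: δ = d·√(n/2) = 0.91 × √(27/2) = 3.3436
One-sided α = 0.025 → critical value z_{0.025} = 1.960.
Power = Φ(δ − 1.960) = Φ(1.384) = 0.9168.
Type II error: β = 1 − power = 1 − 0.9168 = 0.0832.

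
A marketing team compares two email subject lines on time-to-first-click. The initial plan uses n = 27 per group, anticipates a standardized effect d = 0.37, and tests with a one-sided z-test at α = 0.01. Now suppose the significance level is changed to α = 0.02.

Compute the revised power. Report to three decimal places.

Power ≈ 0.244

δ = d·√(n/2) = 0.37 × √(27/2) = 1.3595 (unchanged). New critical value: z_{0.02} = 2.054.
Revised power = P(Z > 2.054 − δ) = Φ(-0.694) = 0.2438.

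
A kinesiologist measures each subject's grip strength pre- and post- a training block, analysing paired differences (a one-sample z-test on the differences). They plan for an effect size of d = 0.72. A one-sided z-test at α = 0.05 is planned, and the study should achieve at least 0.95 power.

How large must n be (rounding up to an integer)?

n = 21

For power 0.95 need Φ(δ − z_{0.05}) = 0.95, so δ = z_{0.05} + z_{0.05} = 1.645 + 1.645 = 3.290.
δ = d·√n ⇒ n = (δ/d)² = (3.290 / 0.72)² = 20.88.
Rounding up, n = 21.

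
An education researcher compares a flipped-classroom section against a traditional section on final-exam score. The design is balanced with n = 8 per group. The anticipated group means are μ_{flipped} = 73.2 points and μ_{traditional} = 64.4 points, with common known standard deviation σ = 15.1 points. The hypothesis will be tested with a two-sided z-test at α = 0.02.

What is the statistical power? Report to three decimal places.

Power ≈ 0.123

Standardized effect: d = |μ_{flipped} − μ_{traditional}| / σ = |73.2 − 64.4| / 15.1 = 0.5828
Noncentrality parameter: δ = d·√(n/2) = 0.5828 × √(8/2) = 1.1656
Critical value for a two-sided test at α = 0.02: z_{α/2} = 2.326.
Power = Φ(δ − 2.326) + Φ(−δ − 2.326) = Φ(-1.161) + Φ(-3.492) = 0.1229 + 0.0002 = 0.1231.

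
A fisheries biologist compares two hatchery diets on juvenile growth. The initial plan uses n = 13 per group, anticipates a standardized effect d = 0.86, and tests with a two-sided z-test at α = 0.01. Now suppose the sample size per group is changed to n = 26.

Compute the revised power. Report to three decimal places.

With n = 26 per group: δ = d·√(n/2) = 0.86 × √(26/2) = 3.1008. Critical value z_{0.005} = 2.576.
Revised power = Φ(δ − 2.576) + Φ(−δ − 2.576) = Φ(0.525) + Φ(-5.677) = 0.7002 + 0.0000 = 0.7002.

Power ≈ 0.700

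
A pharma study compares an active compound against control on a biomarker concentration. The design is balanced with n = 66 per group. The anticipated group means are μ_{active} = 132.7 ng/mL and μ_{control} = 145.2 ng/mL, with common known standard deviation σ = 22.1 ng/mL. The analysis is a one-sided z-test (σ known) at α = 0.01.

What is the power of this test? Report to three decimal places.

Standardized effect: d = |μ_{active} − μ_{control}| / σ = |132.7 − 145.2| / 22.1 = 0.5656
Noncentrality parameter: δ = d·√(n/2) = 0.5656 × √(66/2) = 3.2492
One-sided α = 0.01 → critical value z_{0.01} = 2.326.
Power = P(Z > 2.326 − δ) = Φ(0.923) = 0.8220.

Power ≈ 0.822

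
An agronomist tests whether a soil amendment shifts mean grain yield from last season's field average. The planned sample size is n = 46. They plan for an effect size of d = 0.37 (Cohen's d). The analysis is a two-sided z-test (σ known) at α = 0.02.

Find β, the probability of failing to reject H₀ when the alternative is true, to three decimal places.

β ≈ 0.427

Noncentrality parameter: δ = d·√n = 0.37 × √46 = 2.5095
Critical value for a two-sided test at α = 0.02: z_{α/2} = 2.326.
Power = Φ(δ − 2.326) + Φ(−δ − 2.326) = Φ(0.183) + Φ(-4.836) = 0.5726 + 0.0000 = 0.5726.
Type II error: β = 1 − power = 1 − 0.5726 = 0.4274.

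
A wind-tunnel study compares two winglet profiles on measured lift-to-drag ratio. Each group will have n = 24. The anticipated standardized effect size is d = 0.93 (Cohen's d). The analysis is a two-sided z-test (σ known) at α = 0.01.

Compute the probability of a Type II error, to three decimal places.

Noncentrality parameter: δ = d·√(n/2) = 0.93 × √(24/2) = 3.2216
Two-sided α = 0.01 → critical value z_{0.005} = 2.576.
Power = Φ(δ − 2.576) + Φ(−δ − 2.576) = Φ(0.646) + Φ(-5.797) = 0.7408 + 0.0000 = 0.7408.
Type II error: β = 1 − power = 1 − 0.7408 = 0.2592.

β ≈ 0.259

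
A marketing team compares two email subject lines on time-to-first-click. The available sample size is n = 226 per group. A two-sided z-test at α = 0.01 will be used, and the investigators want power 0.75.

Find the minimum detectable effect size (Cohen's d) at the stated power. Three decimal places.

Need Φ(δ − 2.576) = 0.75, so δ = 2.576 + 0.674 = 3.250.
(The second rejection-region term Φ(−δ − z_{α/2}) is negligible and dropped.)
δ = d·√(n/2) ⇒ d = δ/√(n/2) = 3.250/√(226/2) = 0.3058.

d ≈ 0.306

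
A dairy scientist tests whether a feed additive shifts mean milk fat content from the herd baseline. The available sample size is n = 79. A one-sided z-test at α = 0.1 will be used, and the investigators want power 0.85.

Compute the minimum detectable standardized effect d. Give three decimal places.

Need Φ(δ − 1.282) = 0.85, so δ = 1.282 + 1.036 = 2.318.
δ = d·√n ⇒ d = δ/√n = 2.318/√79 = 0.2608.

d ≈ 0.261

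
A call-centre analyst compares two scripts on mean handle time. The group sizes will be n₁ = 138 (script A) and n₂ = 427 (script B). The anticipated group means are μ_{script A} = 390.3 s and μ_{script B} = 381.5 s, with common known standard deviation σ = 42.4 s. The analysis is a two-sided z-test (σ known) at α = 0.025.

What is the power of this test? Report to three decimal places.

Standardized effect: d = |μ_{script A} − μ_{script B}| / σ = |390.3 − 381.5| / 42.4 = 0.2075
Noncentrality parameter: δ = d / √(1/n₁ + 1/n₂) = 0.2075 / √(1/138 + 1/427) = 2.1196
Critical value for a two-sided test at α = 0.025: z_{α/2} = 2.241.
Power = Φ(δ − 2.241) + Φ(−δ − 2.241) = Φ(-0.122) + Φ(-4.361) = 0.4515 + 0.0000 = 0.4515.

Power ≈ 0.452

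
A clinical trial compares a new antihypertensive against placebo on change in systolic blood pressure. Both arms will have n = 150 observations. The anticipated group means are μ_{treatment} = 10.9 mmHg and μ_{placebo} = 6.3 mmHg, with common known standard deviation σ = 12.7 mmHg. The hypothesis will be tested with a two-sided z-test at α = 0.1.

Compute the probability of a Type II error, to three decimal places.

β ≈ 0.068

Standardized effect: d = |μ_{treatment} − μ_{placebo}| / σ = |10.9 − 6.3| / 12.7 = 0.3622
Noncentrality parameter: δ = d·√(n/2) = 0.3622 × √(150/2) = 3.1368
Two-sided α = 0.1 → critical value z_{0.05} = 1.645.
Power = Φ(δ − 1.645) + Φ(−δ − 1.645) = Φ(1.492) + Φ(-4.782) = 0.9321 + 0.0000 = 0.9321.
Type II error: β = 1 − power = 1 − 0.9321 = 0.0679.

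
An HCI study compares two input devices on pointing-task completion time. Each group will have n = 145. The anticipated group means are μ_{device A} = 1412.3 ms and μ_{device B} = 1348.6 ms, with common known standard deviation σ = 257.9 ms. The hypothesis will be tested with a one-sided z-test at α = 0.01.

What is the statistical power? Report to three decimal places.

Power ≈ 0.412

Standardized effect: d = |μ_{device A} − μ_{device B}| / σ = |1412.3 − 1348.6| / 257.9 = 0.2470
Noncentrality parameter: δ = d·√(n/2) = 0.2470 × √(145/2) = 2.1031
Critical value for a one-sided test at α = 0.01: z_α = 2.326.
Power = P(Z > 2.326 − δ) = Φ(-0.223) = 0.4117.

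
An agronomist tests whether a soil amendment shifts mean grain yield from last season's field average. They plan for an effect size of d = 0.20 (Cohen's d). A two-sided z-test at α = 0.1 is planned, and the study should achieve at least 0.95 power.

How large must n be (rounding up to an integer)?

For power 0.95 need Φ(δ − z_{0.05}) = 0.95, so δ = z_{0.05} + z_{0.05} = 1.645 + 1.645 = 3.290.
(For δ > 0 the lower-tail rejection region contributes negligibly to power, so the one-term inversion is standard.)
δ = d·√n ⇒ n = (δ/d)² = (3.290 / 0.20)² = 270.55.
Rounding up, n = 271.

n = 271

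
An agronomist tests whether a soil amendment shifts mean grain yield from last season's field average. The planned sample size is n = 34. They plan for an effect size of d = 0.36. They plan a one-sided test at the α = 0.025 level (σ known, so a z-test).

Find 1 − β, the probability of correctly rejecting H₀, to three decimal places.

Noncentrality parameter: λ = d·√n = 0.36 × √34 = 2.0991
Critical value for a one-sided test at α = 0.025: z_α = 1.960.
Power = Φ(λ − 1.960) = Φ(0.139) = 0.5553.

Power ≈ 0.555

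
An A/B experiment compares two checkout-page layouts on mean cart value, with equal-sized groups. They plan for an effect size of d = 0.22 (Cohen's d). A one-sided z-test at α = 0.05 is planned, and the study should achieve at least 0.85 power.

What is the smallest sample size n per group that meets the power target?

Set Φ(δ − 1.645) = 0.85; then δ − 1.645 = Φ⁻¹(0.85) = 1.036, giving δ = 2.681.
δ = d·√(n/2) ⇒ n = 2(δ/d)² = 2 × (2.681 / 0.22)² = 297.08.
Rounding up, n = 298 per group.

n = 298 per group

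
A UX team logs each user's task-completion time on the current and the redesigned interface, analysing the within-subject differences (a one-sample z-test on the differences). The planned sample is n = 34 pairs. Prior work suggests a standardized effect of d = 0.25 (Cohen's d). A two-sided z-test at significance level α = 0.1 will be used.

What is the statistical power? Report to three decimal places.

Noncentrality parameter: δ = d·√n = 0.25 × √34 = 1.4577
Two-sided α = 0.1 → critical value z_{0.05} = 1.645.
Power = Φ(δ − 1.645) + Φ(−δ − 1.645) = Φ(-0.187) + Φ(-3.103) = 0.4258 + 0.0010 = 0.4267.

Power ≈ 0.427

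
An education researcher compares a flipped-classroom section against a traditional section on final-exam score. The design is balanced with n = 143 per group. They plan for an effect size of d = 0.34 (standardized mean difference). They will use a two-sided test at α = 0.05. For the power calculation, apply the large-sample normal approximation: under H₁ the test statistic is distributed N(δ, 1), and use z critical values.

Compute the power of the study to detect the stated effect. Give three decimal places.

Power ≈ 0.820

Noncentrality parameter: λ = d·√(n/2) = 0.34 × √(143/2) = 2.8750
Critical value for a two-sided test at α = 0.05: z_{α/2} = 1.960.
Power = Φ(λ − 1.960) + Φ(−λ − 1.960) = Φ(0.915) + Φ(-4.835) = 0.8199 + 0.0000 = 0.8199.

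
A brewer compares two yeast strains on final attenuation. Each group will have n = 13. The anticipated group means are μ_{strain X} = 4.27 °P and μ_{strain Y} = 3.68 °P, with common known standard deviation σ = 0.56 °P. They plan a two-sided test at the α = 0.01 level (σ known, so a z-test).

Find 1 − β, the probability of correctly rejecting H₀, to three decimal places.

Standardized effect: d = |μ_{strain X} − μ_{strain Y}| / σ = |4.27 − 3.68| / 0.56 = 1.0536
Noncentrality parameter: δ = d·√(n/2) = 1.0536 × √(13/2) = 2.6861
Critical value for a two-sided test at α = 0.01: z_{α/2} = 2.576.
Power = Φ(δ − 2.576) + Φ(−δ − 2.576) = Φ(0.110) + Φ(-5.262) = 0.5439 + 0.0000 = 0.5439.

Power ≈ 0.544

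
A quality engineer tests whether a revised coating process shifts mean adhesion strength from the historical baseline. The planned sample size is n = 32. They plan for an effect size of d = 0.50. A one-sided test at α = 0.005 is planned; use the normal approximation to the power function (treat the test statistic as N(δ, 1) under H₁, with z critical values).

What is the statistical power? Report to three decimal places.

Power ≈ 0.600

Noncentrality parameter: δ = d·√n = 0.50 × √32 = 2.8284
Critical value for a one-sided test at α = 0.005: z_α = 2.576.
Power = Φ(δ − 2.576) = Φ(0.253) = 0.5997.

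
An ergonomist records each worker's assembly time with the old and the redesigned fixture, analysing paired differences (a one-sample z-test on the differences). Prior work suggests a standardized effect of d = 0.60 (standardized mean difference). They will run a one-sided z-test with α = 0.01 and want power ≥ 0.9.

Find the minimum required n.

Set Φ(δ − 2.326) = 0.9; then δ − 2.326 = Φ⁻¹(0.9) = 1.282, giving δ = 3.608.
δ = d·√n ⇒ n = (δ/d)² = (3.608 / 0.60)² = 36.16.
Rounding up, n = 37.

n = 37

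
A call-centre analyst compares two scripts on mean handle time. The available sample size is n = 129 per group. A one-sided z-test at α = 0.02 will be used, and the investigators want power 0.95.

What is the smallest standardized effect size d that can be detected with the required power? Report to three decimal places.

d ≈ 0.461

Need Φ(δ − 2.054) = 0.95, so δ = 2.054 + 1.645 = 3.699.
δ = d·√(n/2) ⇒ d = δ/√(n/2) = 3.699/√(129/2) = 0.4605.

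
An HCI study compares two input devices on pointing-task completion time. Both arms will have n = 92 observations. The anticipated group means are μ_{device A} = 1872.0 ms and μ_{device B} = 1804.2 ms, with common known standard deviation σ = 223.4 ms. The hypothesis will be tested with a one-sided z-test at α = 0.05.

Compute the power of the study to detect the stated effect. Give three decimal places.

Power ≈ 0.660

Standardized effect: d = |μ_{device A} − μ_{device B}| / σ = |1872.0 − 1804.2| / 223.4 = 0.3035
Noncentrality parameter: λ = d·√(n/2) = 0.3035 × √(92/2) = 2.0584
One-sided α = 0.05 → critical value z_{0.05} = 1.645.
Power = Φ(λ − 1.645) = Φ(0.414) = 0.6604.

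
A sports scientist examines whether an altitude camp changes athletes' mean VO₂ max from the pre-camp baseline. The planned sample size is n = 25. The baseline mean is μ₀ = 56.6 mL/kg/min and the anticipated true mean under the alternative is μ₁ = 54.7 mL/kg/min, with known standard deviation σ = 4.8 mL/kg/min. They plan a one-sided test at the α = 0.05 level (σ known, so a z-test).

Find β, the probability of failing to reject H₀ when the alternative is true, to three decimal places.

Standardized effect: d = |μ₁ − μ₀| / σ = |54.7 − 56.6| / 4.8 = 0.3958
Noncentrality parameter: δ = d·√n = 0.3958 × √25 = 1.9792
Critical value for a one-sided test at α = 0.05: z_α = 1.645.
Power = P(Z > 1.645 − δ) = Φ(0.334) = 0.6309.
Type II error: β = 1 − power = 1 − 0.6309 = 0.3691.

β ≈ 0.369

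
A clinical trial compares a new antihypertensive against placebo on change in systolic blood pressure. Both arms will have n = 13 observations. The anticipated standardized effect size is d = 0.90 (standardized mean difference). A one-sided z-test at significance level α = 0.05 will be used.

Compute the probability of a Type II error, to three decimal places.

β ≈ 0.258

Noncentrality parameter: δ = d·√(n/2) = 0.90 × √(13/2) = 2.2946
Critical value for a one-sided test at α = 0.05: z_α = 1.645.
Power = Φ(δ − 1.645) = Φ(0.650) = 0.7421.
Type II error: β = 1 − power = 1 − 0.7421 = 0.2579.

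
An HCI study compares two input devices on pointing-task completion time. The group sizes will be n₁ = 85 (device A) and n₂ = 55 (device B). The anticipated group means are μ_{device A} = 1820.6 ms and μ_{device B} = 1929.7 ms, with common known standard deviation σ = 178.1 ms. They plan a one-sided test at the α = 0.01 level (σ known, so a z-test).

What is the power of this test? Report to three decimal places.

Standardized effect: d = |μ_{device A} − μ_{device B}| / σ = |1820.6 − 1929.7| / 178.1 = 0.6126
Noncentrality parameter: δ = d / √(1/n₁ + 1/n₂) = 0.6126 / √(1/85 + 1/55) = 3.5399
One-sided α = 0.01 → critical value z_{0.01} = 2.326.
Power = Φ(δ − 2.326) = Φ(1.214) = 0.8875.

Power ≈ 0.888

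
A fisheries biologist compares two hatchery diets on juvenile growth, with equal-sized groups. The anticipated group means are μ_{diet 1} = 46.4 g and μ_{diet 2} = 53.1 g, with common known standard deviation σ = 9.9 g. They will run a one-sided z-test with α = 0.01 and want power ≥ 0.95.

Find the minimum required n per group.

n = 69 per group

Standardized effect: d = |μ_{diet 1} − μ_{diet 2}| / σ = |46.4 − 53.1| / 9.9 = 0.6768
For power 0.95 need Φ(δ − z_{0.01}) = 0.95, so δ = z_{0.01} + z_{0.05} = 2.326 + 1.645 = 3.971.
δ = d·√(n/2) ⇒ n = 2(δ/d)² = 2 × (3.971 / 0.6768)² = 68.86.
Rounding up, n = 69 per group.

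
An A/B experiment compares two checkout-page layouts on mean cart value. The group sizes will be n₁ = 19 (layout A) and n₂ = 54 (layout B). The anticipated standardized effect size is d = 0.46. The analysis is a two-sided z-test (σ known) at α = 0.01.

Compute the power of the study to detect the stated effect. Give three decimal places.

Power ≈ 0.197

Noncentrality parameter: δ = d / √(1/n₁ + 1/n₂) = 0.46 / √(1/19 + 1/54) = 1.7245
Two-sided α = 0.01 → critical value z_{0.005} = 2.576.
Power = Φ(δ − 2.576) + Φ(−δ − 2.576) = Φ(-0.851) + Φ(-4.300) = 0.1973 + 0.0000 = 0.1973.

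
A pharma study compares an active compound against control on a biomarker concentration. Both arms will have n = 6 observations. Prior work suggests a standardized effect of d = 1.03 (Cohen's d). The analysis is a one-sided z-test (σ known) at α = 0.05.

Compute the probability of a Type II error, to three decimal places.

Noncentrality parameter: δ = d·√(n/2) = 1.03 × √(6/2) = 1.7840
One-sided α = 0.05 → critical value z_{0.05} = 1.645.
Power = Φ(δ − 1.645) = Φ(0.139) = 0.5553.
Type II error: β = 1 − power = 1 − 0.5553 = 0.4447.

β ≈ 0.445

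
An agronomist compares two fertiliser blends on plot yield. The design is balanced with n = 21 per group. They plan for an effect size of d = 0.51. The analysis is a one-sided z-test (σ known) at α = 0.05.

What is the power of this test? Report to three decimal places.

Power ≈ 0.503

Noncentrality parameter: δ = d·√(n/2) = 0.51 × √(21/2) = 1.6526
One-sided α = 0.05 → critical value z_{0.05} = 1.645.
Power = Φ(δ − 1.645) = Φ(0.008) = 0.5031.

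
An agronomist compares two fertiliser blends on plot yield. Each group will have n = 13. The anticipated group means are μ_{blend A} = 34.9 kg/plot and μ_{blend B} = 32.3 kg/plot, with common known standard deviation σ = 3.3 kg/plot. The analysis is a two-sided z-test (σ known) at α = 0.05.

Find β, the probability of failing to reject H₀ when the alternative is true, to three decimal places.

β ≈ 0.481

Standardized effect: d = |μ_{blend A} − μ_{blend B}| / σ = |34.9 − 32.3| / 3.3 = 0.7879
Noncentrality parameter: δ = d·√(n/2) = 0.7879 × √(13/2) = 2.0087
Critical value for a two-sided test at α = 0.05: z_{α/2} = 1.960.
Power = Φ(δ − 1.960) + Φ(−δ − 1.960) = Φ(0.049) + Φ(-3.969) = 0.5194 + 0.0000 = 0.5195.
Type II error: β = 1 − power = 1 − 0.5195 = 0.4805.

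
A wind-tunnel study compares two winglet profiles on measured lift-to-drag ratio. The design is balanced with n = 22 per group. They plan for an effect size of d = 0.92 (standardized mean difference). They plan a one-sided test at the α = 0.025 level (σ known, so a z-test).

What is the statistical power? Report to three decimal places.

Power ≈ 0.862

Noncentrality parameter: δ = d·√(n/2) = 0.92 × √(22/2) = 3.0513
One-sided α = 0.025 → critical value z_{0.025} = 1.960.
Power = Φ(δ − 1.960) = Φ(1.091) = 0.8624.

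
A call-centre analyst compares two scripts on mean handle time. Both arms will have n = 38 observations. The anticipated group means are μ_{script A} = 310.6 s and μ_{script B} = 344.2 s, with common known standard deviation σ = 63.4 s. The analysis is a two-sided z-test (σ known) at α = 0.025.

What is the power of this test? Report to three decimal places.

Power ≈ 0.527

Standardized effect: d = |μ_{script A} − μ_{script B}| / σ = |310.6 − 344.2| / 63.4 = 0.5300
Noncentrality parameter: δ = d·√(n/2) = 0.5300 × √(38/2) = 2.3101
Two-sided α = 0.025 → critical value z_{0.0125} = 2.241.
Power = Φ(δ − 2.241) + Φ(−δ − 2.241) = Φ(0.069) + Φ(-4.551) = 0.5274 + 0.0000 = 0.5274.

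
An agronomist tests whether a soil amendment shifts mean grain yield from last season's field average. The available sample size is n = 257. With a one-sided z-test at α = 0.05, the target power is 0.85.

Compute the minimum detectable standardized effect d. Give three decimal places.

d ≈ 0.167

Required noncentrality: δ = z_{0.05} + z_{0.15} = 1.645 + 1.036 = 2.681.
δ = d·√n ⇒ d = δ/√n = 2.681/√257 = 0.1673.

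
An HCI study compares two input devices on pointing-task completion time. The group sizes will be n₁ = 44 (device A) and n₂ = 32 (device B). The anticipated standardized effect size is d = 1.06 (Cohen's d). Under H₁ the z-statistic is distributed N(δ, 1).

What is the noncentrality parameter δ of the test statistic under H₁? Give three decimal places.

δ ≈ 4.562

The noncentrality parameter scales effect size by the design's sample-size factor: δ = d / √(1/n₁ + 1/n₂) = 1.06 / √(1/44 + 1/32) = 4.5625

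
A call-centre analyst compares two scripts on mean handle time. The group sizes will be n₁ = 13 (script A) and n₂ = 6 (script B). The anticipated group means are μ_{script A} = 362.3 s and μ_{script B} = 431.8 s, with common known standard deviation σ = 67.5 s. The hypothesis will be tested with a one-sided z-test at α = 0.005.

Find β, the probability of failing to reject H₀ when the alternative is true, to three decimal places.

β ≈ 0.688

Standardized effect: d = |μ_{script A} − μ_{script B}| / σ = |362.3 − 431.8| / 67.5 = 1.0296
Noncentrality parameter: δ = d / √(1/n₁ + 1/n₂) = 1.0296 / √(1/13 + 1/6) = 2.0862
One-sided α = 0.005 → critical value z_{0.005} = 2.576.
Power = Φ(δ − 2.576) = Φ(-0.490) = 0.3122.
Type II error: β = 1 − power = 1 − 0.3122 = 0.6878.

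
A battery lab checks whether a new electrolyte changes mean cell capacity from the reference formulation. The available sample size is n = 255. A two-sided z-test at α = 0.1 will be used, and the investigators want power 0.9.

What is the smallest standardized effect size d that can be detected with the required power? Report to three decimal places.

d ≈ 0.183

Need Φ(δ − 1.645) = 0.9, so δ = 1.645 + 1.282 = 2.926.
(Lower-tail contribution to power is negligible for δ > 0.)
δ = d·√n ⇒ d = δ/√n = 2.926/√255 = 0.1833.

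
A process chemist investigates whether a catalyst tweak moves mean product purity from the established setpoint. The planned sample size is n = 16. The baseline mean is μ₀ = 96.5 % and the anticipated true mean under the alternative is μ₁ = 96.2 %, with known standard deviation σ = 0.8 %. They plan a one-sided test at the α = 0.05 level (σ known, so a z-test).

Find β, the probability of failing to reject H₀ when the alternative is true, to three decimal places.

β ≈ 0.558

Standardized effect: d = |μ₁ − μ₀| / σ = |96.2 − 96.5| / 0.8 = 0.3750
Noncentrality parameter: δ = d·√n = 0.3750 × √16 = 1.5000
Critical value for a one-sided test at α = 0.05: z_α = 1.645.
Power = P(Z > 1.645 − δ) = Φ(-0.145) = 0.4424.
Type II error: β = 1 − power = 1 − 0.4424 = 0.5576.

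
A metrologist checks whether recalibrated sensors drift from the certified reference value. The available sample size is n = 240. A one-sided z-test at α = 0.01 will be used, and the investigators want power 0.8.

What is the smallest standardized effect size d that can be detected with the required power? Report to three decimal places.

Required noncentrality: δ = z_{0.01} + z_{0.20} = 2.326 + 0.842 = 3.168.
δ = d·√n ⇒ d = δ/√n = 3.168/√240 = 0.2045.

d ≈ 0.204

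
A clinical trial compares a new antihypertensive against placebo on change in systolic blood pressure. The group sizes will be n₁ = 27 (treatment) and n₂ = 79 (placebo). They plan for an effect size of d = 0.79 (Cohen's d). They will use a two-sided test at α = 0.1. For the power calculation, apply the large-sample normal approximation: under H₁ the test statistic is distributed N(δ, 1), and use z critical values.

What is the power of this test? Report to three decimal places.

Power ≈ 0.971

Noncentrality parameter: δ = d / √(1/n₁ + 1/n₂) = 0.79 / √(1/27 + 1/79) = 3.5438
Critical value for a two-sided test at α = 0.1: z_{α/2} = 1.645.
Power = Φ(δ − 1.645) + Φ(−δ − 1.645) = Φ(1.899) + Φ(-5.189) = 0.9712 + 0.0000 = 0.9712.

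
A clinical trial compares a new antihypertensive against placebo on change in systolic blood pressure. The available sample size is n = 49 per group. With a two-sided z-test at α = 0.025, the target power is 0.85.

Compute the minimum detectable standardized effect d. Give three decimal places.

d ≈ 0.662

Required noncentrality: δ = z_{0.0125} + z_{0.15} = 2.241 + 1.036 = 3.278.
(Lower-tail contribution to power is negligible for δ > 0.)
δ = d·√(n/2) ⇒ d = δ/√(n/2) = 3.278/√(49/2) = 0.6622.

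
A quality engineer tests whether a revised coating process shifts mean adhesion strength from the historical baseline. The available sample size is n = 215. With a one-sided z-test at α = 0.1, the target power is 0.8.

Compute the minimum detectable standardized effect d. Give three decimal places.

Required noncentrality: δ = z_{0.1} + z_{0.20} = 1.282 + 0.842 = 2.123.
δ = d·√n ⇒ d = δ/√n = 2.123/√215 = 0.1448.

d ≈ 0.145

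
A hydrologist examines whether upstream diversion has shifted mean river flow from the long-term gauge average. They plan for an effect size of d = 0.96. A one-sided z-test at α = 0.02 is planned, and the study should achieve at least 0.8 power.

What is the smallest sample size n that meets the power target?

For power 0.8 need Φ(δ − z_{0.02}) = 0.8, so δ = z_{0.02} + z_{0.20} = 2.054 + 0.842 = 2.895.
δ = d·√n ⇒ n = (δ/d)² = (2.895 / 0.96)² = 9.10.
Round up to the next whole unit.

n = 10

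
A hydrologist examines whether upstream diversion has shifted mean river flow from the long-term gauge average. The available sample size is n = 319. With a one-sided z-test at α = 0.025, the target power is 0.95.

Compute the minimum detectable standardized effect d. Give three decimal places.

d ≈ 0.202

Required noncentrality: δ = z_{0.025} + z_{0.05} = 1.960 + 1.645 = 3.605.
δ = d·√n ⇒ d = δ/√n = 3.605/√319 = 0.2018.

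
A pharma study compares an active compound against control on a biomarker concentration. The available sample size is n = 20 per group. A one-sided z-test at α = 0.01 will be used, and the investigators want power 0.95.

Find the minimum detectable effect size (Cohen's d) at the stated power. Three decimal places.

d ≈ 1.256

Required noncentrality: δ = z_{0.01} + z_{0.05} = 2.326 + 1.645 = 3.971.
δ = d·√(n/2) ⇒ d = δ/√(n/2) = 3.971/√(20/2) = 1.2558.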